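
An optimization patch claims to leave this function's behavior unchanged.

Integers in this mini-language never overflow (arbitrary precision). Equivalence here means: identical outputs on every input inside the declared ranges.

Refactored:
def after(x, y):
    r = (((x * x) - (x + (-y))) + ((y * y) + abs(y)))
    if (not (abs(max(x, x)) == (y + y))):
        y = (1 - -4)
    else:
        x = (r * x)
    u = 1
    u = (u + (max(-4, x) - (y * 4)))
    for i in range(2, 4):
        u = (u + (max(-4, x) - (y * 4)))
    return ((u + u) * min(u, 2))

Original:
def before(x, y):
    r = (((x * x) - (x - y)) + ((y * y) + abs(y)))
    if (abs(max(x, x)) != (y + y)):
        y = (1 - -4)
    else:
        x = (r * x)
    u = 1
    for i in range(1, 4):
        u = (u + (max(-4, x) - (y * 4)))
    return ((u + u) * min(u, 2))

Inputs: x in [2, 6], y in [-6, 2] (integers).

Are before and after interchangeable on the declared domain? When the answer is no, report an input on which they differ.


Comparing the listings, the differences include: min/max/abs usage differs, comparison usage differs, constant usage differs, statement counts differ, loop structure differs, boolean connective usage differs, arithmetic usage differs.
Spot check at x=4, y=-1 — before: r=13, then (abs(max(x, x)) != (y + y)) is true, then y=5, then u=1, then (i=1), then u=-15, then (i=2), then u=-31, then (i=3), then u=-47, then returns 4418. after: r=13, then (not (abs(max(x, x)) == (y + y))) is true, then y=5, then u=1, then u=-15, then (i=2), then u=-31, then (i=3), then u=-47, then returns 4418. Both give 4418.
Across all 45 domain points the two functions coincide.
verdict: equivalent


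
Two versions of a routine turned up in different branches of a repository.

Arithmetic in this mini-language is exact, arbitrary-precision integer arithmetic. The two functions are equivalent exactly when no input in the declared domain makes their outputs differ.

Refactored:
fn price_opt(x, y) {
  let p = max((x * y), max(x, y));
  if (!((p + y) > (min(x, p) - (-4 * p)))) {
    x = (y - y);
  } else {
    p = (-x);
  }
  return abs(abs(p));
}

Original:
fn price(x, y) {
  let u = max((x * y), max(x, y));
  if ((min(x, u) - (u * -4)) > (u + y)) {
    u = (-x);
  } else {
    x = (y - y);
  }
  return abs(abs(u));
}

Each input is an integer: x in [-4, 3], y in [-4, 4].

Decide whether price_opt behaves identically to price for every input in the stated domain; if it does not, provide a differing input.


Not equivalent: x=-4, y=-4 separates them (4 vs 16).
price: u becomes 16; next ((min(x, u) - (u * -4)) > (u + y)) evaluates to true; next u becomes 4; next final value 4
price_opt: p becomes 16; next (!((p + y) > (min(x, p) - (-4 * p)))) evaluates to true; next x becomes 0; next final value 16
verdict: not equivalent; witness: x=-4, y=-4


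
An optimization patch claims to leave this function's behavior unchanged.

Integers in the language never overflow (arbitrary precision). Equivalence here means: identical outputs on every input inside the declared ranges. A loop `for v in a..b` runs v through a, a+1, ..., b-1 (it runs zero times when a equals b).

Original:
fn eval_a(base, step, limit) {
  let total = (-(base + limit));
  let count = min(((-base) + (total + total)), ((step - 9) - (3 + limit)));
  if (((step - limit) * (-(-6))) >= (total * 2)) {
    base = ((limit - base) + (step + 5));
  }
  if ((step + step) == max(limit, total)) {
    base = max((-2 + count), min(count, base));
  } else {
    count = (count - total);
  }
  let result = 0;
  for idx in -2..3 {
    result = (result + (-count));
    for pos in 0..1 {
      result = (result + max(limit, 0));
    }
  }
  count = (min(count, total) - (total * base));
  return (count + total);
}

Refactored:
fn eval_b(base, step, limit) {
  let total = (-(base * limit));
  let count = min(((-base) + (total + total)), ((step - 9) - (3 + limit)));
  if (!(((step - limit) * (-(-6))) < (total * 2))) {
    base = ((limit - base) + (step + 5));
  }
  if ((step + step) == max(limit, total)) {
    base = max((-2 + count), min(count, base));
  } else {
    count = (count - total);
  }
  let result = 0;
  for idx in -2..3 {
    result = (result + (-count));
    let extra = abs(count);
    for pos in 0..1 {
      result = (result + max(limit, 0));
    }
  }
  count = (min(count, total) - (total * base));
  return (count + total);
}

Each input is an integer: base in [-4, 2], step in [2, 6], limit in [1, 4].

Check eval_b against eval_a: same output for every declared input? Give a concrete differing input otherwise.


On input base=-4, step=2, limit=1, eval_a returns -47 while eval_b returns 37.
verdict: not equivalent; witness: base=-4, step=2, limit=1


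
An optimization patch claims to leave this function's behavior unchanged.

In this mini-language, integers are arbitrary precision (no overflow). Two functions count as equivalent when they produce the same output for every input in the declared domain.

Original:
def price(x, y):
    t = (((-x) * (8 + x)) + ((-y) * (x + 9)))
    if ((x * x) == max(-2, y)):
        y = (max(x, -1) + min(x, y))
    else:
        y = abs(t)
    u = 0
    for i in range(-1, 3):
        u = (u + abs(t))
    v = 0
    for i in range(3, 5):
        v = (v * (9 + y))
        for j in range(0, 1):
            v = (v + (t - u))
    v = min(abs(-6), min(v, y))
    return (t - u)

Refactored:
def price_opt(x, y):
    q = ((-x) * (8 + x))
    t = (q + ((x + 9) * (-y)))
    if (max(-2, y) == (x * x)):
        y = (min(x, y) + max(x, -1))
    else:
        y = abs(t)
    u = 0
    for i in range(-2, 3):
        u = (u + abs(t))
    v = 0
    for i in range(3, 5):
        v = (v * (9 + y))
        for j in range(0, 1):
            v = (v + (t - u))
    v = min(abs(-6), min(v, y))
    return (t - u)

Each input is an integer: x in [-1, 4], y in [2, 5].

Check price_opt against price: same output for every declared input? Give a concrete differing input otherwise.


Run the pair on x=-1, y=2.
price: t=-9, then ((x * x) == max(-2, y)) is false, then y=9, then u=0, then (i=-1), then u=9, then (i=0), then u=18, then (i=1), then u=27, then (i=2), then u=36, then v=0, then (i=3), then v=0, then (j=0), then v=-45, then (i=4), then v=-810, then (j=0), then v=-855, then v=-855, then returns -45
price_opt: q=7, then t=-9, then (max(-2, y) == (x * x)) is false, then y=9, then u=0, then (i=-2), then u=9, then (i=-1), then u=18, then (i=0), then u=27, then (i=1), then u=36, then (i=2), then u=45, then v=0, then (i=3), then v=0, then (j=0), then v=-54, then (i=4), then v=-972, then (j=0), then v=-1026, then v=-1026, then returns -54
-45 and -54 differ, so these are not the same function on this domain.
verdict: not equivalent; witness: x=-1, y=2


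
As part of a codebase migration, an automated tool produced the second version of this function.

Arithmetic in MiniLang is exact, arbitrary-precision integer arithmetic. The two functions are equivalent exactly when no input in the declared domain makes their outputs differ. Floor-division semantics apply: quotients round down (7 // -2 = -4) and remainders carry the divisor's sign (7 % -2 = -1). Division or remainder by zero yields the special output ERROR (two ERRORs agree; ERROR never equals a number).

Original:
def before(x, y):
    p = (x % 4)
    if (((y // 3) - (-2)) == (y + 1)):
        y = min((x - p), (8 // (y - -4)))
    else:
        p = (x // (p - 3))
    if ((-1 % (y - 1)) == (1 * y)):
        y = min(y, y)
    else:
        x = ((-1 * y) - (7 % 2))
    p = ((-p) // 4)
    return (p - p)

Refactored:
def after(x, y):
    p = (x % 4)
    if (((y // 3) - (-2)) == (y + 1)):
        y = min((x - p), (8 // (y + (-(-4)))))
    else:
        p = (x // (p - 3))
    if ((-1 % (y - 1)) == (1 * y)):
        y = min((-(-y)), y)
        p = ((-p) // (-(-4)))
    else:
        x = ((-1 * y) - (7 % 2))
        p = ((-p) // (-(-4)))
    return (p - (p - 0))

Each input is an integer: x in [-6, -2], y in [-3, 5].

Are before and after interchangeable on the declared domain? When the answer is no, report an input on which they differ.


Side by side, the visible changes include: statement counts differ; and arithmetic usage differs; and constant usage differs.
As a probe, take x=-4, y=2: before runs p becomes 0; next (((y // 3) - (-2)) == (y + 1)) evaluates to false; next p becomes 1; next ((-1 % (y - 1)) == (1 * y)) evaluates to false; next x becomes -3; next p becomes -1; next final value 0; after runs p becomes 0; next (((y // 3) - (-2)) == (y + 1)) evaluates to false; next p becomes 1; next ((-1 % (y - 1)) == (1 * y)) evaluates to false; next x becomes -3; next p becomes -1; next final value 0; both end at 0.
Across all 45 domain points the two functions coincide.
verdict: equivalent


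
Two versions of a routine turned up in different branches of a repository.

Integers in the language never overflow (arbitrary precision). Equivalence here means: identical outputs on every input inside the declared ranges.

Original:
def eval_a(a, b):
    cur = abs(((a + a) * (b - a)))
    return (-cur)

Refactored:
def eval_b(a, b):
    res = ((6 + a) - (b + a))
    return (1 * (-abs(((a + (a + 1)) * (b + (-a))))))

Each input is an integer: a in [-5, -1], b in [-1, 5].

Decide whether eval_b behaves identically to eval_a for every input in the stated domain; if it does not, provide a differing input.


Not equivalent: a=-5, b=-1 separates them (-40 vs -36).
eval_a: cur becomes 40; next final value -40
eval_b: res becomes 7; next final value -36
verdict: not equivalent; witness: a=-5, b=-1


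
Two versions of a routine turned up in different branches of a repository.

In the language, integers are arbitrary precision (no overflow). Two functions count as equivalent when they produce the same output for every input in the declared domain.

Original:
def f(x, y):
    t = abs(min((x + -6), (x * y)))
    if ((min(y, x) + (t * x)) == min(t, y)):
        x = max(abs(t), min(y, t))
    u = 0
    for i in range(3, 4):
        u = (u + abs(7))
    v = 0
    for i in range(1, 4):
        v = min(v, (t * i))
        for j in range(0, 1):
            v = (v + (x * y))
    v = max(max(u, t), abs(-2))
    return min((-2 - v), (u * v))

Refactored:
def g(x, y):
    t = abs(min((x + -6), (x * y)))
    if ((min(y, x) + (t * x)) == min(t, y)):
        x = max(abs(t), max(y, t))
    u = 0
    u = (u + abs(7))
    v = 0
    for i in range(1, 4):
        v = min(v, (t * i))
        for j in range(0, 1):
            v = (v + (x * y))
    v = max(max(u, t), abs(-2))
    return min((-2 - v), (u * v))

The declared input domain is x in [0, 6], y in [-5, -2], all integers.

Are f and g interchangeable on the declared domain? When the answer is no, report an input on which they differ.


Equivalent. The one real change (`min(y, t)` became `max(y, t)`) has no effect anywhere in the declared ranges.
Across all 28 domain points the two functions coincide.
As a probe, take x=5, y=-2: f runs t := 10 | ((min(y, x) + (t * x)) == min(t, y)): false | u := 0 | iter i=3: | u := 7 | v := 0 | iter i=1: | v := 0 | iter j=0: | v := -10 | iter i=2: | v := -10 | iter j=0: | v := -20 | iter i=3: | v := -20 | iter j=0: | v := -30 | v := 10 | result -12; g runs t := 10 | ((min(y, x) + (t * x)) == min(t, y)): false | u := 0 | u := 7 | v := 0 | iter i=1: | v := 0 | iter j=0: | v := -10 | iter i=2: | v := -10 | iter j=0: | v := -20 | iter i=3: | v := -20 | iter j=0: | v := -30 | v := 10 | result -12; both end at -12.
verdict: equivalent


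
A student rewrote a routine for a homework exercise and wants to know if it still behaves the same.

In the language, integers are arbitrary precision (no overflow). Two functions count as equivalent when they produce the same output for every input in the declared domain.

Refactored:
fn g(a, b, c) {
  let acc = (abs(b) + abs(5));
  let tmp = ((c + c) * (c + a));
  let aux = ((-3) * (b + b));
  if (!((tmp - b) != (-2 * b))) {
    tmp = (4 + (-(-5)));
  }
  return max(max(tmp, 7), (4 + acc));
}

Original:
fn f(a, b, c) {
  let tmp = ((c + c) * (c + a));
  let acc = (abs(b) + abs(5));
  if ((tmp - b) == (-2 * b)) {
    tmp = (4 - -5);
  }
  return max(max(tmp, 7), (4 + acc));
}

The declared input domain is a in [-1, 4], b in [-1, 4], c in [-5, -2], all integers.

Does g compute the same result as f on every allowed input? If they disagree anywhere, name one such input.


Differences: constant usage differs, statement counts differ, boolean connective usage differs, comparison usage differs, local variable names differ, arithmetic usage differs — yet all 144 inputs agree.
verdict: equivalent


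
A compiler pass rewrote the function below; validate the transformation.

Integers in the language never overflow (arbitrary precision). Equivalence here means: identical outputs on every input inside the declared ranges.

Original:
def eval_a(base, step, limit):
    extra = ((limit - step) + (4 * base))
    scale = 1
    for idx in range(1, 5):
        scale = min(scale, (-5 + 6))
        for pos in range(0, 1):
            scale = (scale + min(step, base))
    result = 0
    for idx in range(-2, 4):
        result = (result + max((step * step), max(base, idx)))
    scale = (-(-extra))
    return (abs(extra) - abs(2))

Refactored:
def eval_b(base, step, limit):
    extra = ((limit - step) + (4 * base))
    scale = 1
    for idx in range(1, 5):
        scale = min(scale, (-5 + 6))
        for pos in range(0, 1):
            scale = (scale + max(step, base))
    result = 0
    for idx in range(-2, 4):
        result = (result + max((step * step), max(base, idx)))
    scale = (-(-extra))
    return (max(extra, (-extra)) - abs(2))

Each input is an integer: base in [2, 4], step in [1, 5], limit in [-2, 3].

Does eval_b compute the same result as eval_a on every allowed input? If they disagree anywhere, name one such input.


Equivalent. The suspicious edit (`min(step, base)` became `max(step, base)`) never changes the result for any input inside the declared domain.
Checked all 90 inputs in the declared domain: the outputs agree on every one.
As a probe, take base=4, step=3, limit=2: eval_a runs extra=15, then scale=1, then (idx=1), then scale=1, then (pos=0), then scale=4, then (idx=2), then scale=1, then (pos=0), then scale=4, then (idx=3), then scale=1, then (pos=0), then scale=4, then (idx=4), then scale=1, then (pos=0), then scale=4, then result=0, then (idx=-2), then result=9, then (idx=-1), then result=18, then (idx=0), then result=27, then (idx=1), then result=36, then (idx=2), then result=45, then (idx=3), then result=54, then scale=15, then returns 13; eval_b runs extra=15, then scale=1, then (idx=1), then scale=1, then (pos=0), then scale=5, then (idx=2), then scale=1, then (pos=0), then scale=5, then (idx=3), then scale=1, then (pos=0), then scale=5, then (idx=4), then scale=1, then (pos=0), then scale=5, then result=0, then (idx=-2), then result=9, then (idx=-1), then result=18, then (idx=0), then result=27, then (idx=1), then result=36, then (idx=2), then result=45, then (idx=3), then result=54, then scale=15, then returns 13; both end at 13.
verdict: equivalent


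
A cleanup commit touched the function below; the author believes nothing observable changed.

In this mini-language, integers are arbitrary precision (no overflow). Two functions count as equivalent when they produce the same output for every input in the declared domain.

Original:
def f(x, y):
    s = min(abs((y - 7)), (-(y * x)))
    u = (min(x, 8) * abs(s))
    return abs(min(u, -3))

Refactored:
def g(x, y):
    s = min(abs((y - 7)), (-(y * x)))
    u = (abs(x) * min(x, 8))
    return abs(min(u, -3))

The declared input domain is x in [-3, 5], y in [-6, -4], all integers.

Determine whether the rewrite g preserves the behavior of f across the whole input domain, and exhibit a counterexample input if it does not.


x=-3, y=-6 yields 54 from f but 9 from g.
verdict: not equivalent; witness: x=-3, y=-6


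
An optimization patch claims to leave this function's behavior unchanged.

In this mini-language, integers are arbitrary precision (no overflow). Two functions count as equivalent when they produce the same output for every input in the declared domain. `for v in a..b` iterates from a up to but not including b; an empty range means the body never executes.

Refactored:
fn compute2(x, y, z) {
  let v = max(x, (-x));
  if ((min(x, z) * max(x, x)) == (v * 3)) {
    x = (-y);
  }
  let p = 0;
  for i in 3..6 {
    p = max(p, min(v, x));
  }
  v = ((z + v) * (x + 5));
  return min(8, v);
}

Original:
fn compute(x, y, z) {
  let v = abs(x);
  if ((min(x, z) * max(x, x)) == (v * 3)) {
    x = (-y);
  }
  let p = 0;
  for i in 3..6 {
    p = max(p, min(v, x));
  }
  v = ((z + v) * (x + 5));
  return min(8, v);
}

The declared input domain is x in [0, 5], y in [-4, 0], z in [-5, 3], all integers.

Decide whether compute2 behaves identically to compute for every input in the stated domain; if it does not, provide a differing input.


Equivalent — the differences include min/max/abs usage differs, yet no declared input distinguishes the two.
Tracing x=3, y=-4, z=-5: compute: v = 3; ((min(x, z) * max(x, x)) == (v * 3)) -> false; p = 0; [i=3]; p = 3; [i=4]; p = 3; [i=5]; p = 3; v = -16; return -16 | compute2: v = 3; ((min(x, z) * max(x, x)) == (v * 3)) -> false; p = 0; [i=3]; p = 3; [i=4]; p = 3; [i=5]; p = 3; v = -16; return -16 — matching result -16.
Across all 270 domain points the two functions coincide.
verdict: equivalent


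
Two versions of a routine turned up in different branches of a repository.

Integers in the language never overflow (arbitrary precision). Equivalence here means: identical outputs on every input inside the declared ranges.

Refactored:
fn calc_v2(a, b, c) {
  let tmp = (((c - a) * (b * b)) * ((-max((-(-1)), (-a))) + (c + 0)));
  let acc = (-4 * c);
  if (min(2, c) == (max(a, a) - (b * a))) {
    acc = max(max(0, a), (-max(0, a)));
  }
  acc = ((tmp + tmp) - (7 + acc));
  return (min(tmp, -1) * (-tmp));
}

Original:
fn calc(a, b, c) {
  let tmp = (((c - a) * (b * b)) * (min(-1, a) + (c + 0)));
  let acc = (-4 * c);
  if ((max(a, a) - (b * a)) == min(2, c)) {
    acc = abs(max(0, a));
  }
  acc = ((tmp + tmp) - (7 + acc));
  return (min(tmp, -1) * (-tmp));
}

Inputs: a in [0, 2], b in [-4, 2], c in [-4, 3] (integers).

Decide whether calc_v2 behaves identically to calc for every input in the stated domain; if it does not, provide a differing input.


Differences: constant usage differs, plus min/max/abs usage differs — yet all 168 inputs agree.
verdict: equivalent


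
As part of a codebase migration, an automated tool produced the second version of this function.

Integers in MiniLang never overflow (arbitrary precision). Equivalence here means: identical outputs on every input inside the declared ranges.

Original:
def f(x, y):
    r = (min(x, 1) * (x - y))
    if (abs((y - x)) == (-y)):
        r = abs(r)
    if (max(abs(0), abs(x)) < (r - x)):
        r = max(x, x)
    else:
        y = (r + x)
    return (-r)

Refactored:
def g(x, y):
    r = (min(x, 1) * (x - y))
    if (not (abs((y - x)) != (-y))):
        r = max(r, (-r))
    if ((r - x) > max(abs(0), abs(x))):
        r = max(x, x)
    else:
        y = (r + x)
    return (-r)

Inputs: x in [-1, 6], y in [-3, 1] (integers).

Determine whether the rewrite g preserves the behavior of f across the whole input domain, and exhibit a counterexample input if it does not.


Changes here: comparison usage differs, min/max/abs usage differs, boolean connective usage differs; the full 40-point sweep finds no disagreement.
verdict: equivalent


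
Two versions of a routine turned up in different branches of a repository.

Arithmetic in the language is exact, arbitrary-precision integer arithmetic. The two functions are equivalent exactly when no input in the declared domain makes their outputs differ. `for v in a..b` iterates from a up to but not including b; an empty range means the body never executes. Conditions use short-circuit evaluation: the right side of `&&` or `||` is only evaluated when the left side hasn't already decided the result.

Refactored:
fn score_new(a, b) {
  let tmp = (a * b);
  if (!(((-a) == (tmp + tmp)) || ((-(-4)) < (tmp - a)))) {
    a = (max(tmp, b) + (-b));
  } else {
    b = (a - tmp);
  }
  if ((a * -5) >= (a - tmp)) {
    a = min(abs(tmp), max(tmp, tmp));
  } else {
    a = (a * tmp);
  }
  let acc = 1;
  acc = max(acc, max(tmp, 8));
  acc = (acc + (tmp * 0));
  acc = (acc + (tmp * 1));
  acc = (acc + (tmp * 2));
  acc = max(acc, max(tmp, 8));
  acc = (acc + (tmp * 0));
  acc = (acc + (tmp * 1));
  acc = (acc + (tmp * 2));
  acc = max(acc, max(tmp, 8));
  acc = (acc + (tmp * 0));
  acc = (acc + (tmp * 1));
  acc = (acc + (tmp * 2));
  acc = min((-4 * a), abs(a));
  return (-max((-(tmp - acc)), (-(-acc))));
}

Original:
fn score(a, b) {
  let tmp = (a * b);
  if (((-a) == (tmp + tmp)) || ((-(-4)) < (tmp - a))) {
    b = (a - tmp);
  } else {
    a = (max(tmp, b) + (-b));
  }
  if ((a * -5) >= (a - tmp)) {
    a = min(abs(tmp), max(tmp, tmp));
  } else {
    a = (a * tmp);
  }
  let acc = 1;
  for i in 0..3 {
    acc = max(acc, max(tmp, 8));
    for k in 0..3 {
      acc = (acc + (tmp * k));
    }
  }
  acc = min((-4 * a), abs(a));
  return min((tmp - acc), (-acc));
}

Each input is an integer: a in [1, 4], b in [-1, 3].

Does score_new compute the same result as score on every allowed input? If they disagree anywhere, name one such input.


Side by side, the visible changes include: loop structure differs; and statement counts differ; and local variable names differ; and constant usage differs; and boolean connective usage differs; and arithmetic usage differs; and min/max/abs usage differs.
Tracing a=2, b=2: score: tmp=4, then (((-a) == (tmp + tmp)) || ((-(-4)) < (tmp - a))) is false, then a=2, then ((a * -5) >= (a - tmp)) is false, then a=8, then acc=1, then (i=0), then acc=8, then (k=0), then acc=8, then (k=1), then acc=12, then (k=2), then acc=20, then (i=1), then acc=20, then (k=0), then acc=20, then (k=1), then acc=24, then (k=2), then acc=32, then (i=2), then acc=32, then (k=0), then acc=32, then (k=1), then acc=36, then (k=2), then acc=44, then acc=-32, then returns 32 | score_new: tmp=4, then (!(((-a) == (tmp + tmp)) || ((-(-4)) < (tmp - a)))) is true, then a=2, then ((a * -5) >= (a - tmp)) is false, then a=8, then acc=1, then acc=8, then acc=8, then acc=12, then acc=20, then acc=20, then acc=20, then acc=24, then acc=32, then acc=32, then acc=32, then acc=36, then acc=44, then acc=-32, then returns 32 — matching result 32.
An exhaustive pass over the 20 declared inputs shows identical outputs.
verdict: equivalent


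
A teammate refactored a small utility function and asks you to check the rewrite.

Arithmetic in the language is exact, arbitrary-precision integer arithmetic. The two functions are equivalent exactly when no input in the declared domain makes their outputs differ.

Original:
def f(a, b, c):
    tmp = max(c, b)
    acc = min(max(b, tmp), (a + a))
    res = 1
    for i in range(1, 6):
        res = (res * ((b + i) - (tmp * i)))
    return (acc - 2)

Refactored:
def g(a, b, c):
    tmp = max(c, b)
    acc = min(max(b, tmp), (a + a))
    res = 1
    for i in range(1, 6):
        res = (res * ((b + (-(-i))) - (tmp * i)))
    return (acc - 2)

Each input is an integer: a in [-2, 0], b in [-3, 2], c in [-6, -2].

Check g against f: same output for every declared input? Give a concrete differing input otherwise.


The two versions differ — the changes include same computation, different form.
One worked example (a=0, b=2, c=-2) — f: tmp := 2 | acc := 0 | res := 1 | iter i=1: | res := 1 | iter i=2: | res := 0 | iter i=3: | res := 0 | iter i=4: | res := 0 | iter i=5: | res := 0 | result -2; g: tmp := 2 | acc := 0 | res := 1 | iter i=1: | res := 1 | iter i=2: | res := 0 | iter i=3: | res := 0 | iter i=4: | res := 0 | iter i=5: | res := 0 | result -2; agreement on -2.
Across all 90 domain points the two functions coincide.
verdict: equivalent


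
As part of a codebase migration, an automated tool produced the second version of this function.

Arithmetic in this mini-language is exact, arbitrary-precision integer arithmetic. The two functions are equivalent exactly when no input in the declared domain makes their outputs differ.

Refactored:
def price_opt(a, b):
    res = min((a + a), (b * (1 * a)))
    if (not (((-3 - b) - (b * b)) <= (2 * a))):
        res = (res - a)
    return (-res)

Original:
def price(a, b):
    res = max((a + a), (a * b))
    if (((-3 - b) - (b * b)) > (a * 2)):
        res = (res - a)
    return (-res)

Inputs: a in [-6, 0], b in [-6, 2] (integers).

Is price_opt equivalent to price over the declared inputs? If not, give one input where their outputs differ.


There is a counterexample at a=-6, b=-6: -36 on one side, 12 on the other.
price: res := 36 | (((-3 - b) - (b * b)) > (a * 2)): false | result -36
price_opt: res := -12 | (not (((-3 - b) - (b * b)) <= (2 * a))): false | result 12
verdict: not equivalent; witness: a=-6, b=-6


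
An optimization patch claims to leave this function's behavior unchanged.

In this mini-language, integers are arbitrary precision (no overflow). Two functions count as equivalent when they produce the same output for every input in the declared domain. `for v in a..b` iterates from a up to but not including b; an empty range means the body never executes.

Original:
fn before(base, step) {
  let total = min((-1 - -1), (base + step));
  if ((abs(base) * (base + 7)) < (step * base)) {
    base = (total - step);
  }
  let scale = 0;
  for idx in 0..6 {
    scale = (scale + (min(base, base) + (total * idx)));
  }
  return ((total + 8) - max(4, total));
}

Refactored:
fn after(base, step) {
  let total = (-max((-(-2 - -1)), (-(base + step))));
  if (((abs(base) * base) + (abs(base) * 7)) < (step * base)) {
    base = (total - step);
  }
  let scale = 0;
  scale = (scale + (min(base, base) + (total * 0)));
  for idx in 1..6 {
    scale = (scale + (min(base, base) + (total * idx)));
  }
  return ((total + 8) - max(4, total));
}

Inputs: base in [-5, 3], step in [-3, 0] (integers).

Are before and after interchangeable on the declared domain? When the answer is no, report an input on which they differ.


Try base=0, step=0.
before: total := 0 | ((abs(base) * (base + 7)) < (step * base)): false | scale := 0 | iter idx=0: | scale := 0 | iter idx=1: | scale := 0 | iter idx=2: | scale := 0 | iter idx=3: | scale := 0 | iter idx=4: | scale := 0 | iter idx=5: | scale := 0 | result 4
after: total := -1 | (((abs(base) * base) + (abs(base) * 7)) < (step * base)): false | scale := 0 | scale := 0 | iter idx=1: | scale := -1 | iter idx=2: | scale := -3 | iter idx=3: | scale := -6 | iter idx=4: | scale := -10 | iter idx=5: | scale := -15 | result 3
4 vs 3 — the two versions disagree here.
verdict: not equivalent; witness: base=0, step=0


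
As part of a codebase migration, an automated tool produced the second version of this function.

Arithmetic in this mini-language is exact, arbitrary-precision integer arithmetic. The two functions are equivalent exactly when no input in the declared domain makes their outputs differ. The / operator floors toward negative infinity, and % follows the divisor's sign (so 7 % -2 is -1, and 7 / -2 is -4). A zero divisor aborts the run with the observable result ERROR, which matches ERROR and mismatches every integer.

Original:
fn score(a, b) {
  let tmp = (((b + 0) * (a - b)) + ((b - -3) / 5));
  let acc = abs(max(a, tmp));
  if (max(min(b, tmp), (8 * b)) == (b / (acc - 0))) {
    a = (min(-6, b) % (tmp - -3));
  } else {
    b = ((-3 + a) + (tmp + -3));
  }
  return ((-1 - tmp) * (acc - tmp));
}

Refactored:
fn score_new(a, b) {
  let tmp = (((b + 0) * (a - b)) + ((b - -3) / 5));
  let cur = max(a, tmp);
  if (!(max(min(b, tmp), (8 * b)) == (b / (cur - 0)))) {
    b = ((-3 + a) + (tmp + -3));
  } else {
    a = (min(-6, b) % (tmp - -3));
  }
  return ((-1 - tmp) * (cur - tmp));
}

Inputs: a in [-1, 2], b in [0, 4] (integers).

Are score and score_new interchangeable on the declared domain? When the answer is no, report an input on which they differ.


These are not equivalent — on a=-1, b=1 the outputs split (3 vs 1).
score: tmp=-2, then acc=1, then (max(min(b, tmp), (8 * b)) == (b / (acc - 0))) is false, then b=-9, then returns 3
score_new: tmp=-2, then cur=-1, then (!(max(min(b, tmp), (8 * b)) == (b / (cur - 0)))) is true, then b=-9, then returns 1
verdict: not equivalent; witness: a=-1, b=1


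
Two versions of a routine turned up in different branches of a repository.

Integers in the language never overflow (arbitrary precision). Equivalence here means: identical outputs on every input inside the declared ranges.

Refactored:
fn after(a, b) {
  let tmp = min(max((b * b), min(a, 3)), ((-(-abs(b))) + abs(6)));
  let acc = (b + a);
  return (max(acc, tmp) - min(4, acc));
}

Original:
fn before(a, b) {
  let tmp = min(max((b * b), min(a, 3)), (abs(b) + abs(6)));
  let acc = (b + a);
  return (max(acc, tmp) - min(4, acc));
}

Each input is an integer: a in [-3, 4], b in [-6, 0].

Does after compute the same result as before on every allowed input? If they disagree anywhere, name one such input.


Although same computation, different form, 56/56 inputs agree.
verdict: equivalent


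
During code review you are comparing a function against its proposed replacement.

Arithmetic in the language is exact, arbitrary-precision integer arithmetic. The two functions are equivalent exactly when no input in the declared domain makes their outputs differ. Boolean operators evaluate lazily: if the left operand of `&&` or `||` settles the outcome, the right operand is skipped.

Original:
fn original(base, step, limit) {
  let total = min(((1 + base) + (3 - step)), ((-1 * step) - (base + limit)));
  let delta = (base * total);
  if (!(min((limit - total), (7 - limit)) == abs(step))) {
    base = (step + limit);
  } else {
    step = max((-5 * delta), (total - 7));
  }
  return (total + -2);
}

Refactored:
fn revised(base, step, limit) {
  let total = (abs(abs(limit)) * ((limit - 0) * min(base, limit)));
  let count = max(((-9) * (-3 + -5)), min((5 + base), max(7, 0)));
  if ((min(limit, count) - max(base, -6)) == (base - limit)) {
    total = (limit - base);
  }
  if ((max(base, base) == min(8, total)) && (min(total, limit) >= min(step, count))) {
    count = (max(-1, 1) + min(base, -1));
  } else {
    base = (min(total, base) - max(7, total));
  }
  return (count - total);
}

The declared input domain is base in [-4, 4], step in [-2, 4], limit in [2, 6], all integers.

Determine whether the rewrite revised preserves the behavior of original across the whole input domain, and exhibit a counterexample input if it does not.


The rewrite breaks on base=-4, step=-2, limit=2, where the results are 0 and 88.
original: total := 2 | delta := -8 | (!(min((limit - total), (7 - limit)) == abs(step))): true | base := 0 | result 0
revised: total := -16 | count := 72 | ((min(limit, count) - max(base, -6)) == (base - limit)): false | ((max(base, base) == min(8, total)) && (min(total, limit) >= min(step, count))): false | base := -23 | result 88
verdict: not equivalent; witness: base=-4, step=-2, limit=2


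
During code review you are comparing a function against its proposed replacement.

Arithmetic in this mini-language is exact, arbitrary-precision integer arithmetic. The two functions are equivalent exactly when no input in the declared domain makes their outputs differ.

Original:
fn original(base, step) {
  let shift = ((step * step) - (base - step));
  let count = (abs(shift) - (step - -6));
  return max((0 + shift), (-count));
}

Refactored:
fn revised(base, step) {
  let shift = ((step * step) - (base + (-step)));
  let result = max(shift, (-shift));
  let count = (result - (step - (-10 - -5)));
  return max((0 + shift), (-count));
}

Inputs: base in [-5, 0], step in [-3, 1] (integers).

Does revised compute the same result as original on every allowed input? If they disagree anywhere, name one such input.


The rewrite breaks on base=-2, step=-1, where the results are 3 and 2.
original: shift := 2 | count := -3 | result 3
revised: shift := 2 | result := 2 | count := -2 | result 2
verdict: not equivalent; witness: base=-2, step=-1


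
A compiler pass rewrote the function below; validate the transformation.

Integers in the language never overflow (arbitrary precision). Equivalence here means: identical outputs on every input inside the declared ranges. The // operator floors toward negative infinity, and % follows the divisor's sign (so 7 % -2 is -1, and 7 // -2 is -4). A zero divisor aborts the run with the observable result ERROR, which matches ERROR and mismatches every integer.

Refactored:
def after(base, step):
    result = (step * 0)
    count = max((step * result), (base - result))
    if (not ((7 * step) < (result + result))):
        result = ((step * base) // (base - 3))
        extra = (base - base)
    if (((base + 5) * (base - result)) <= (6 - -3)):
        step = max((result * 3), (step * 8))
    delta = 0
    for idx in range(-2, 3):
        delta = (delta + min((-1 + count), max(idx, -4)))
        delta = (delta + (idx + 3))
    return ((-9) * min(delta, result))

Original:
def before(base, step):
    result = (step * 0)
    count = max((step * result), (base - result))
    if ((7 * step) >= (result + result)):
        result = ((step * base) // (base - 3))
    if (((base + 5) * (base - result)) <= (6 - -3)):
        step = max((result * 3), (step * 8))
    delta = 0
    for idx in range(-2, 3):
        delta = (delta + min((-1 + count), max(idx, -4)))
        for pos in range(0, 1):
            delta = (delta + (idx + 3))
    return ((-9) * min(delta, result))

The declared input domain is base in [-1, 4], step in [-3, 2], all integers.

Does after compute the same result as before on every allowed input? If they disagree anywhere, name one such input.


The two are interchangeable: boolean connective usage differs, comparison usage differs, arithmetic usage differs, loop structure differs, local variable names differ, and every declared input agrees.
Spot check at base=1, step=-3 — before: result becomes 0; next count becomes 1; next ((7 * step) >= (result + result)) evaluates to false; next (((base + 5) * (base - result)) <= (6 - -3)) evaluates to true; next step becomes 0; next delta becomes 0; next at idx=-2:; next delta becomes -2; next at pos=0:; next delta becomes -1; next at idx=-1:; next delta becomes -2; next at pos=0:; next delta becomes 0; next at idx=0:; next delta becomes 0; next at pos=0:; next delta becomes 3; next at idx=1:; next delta becomes 3; next at pos=0:; next delta becomes 7; next at idx=2:; next delta becomes 7; next at pos=0:; next delta becomes 12; next final value 0. after: result becomes 0; next count becomes 1; next (not ((7 * step) < (result + result))) evaluates to false; next (((base + 5) * (base - result)) <= (6 - -3)) evaluates to true; next step becomes 0; next delta becomes 0; next at idx=-2:; next delta becomes -2; next delta becomes -1; next at idx=-1:; next delta becomes -2; next delta becomes 0; next at idx=0:; next delta becomes 0; next delta becomes 3; next at idx=1:; next delta becomes 3; next delta becomes 7; next at idx=2:; next delta becomes 7; next delta becomes 12; next final value 0. Both give 0.
An exhaustive pass over the 36 declared inputs shows identical outputs.
verdict: equivalent


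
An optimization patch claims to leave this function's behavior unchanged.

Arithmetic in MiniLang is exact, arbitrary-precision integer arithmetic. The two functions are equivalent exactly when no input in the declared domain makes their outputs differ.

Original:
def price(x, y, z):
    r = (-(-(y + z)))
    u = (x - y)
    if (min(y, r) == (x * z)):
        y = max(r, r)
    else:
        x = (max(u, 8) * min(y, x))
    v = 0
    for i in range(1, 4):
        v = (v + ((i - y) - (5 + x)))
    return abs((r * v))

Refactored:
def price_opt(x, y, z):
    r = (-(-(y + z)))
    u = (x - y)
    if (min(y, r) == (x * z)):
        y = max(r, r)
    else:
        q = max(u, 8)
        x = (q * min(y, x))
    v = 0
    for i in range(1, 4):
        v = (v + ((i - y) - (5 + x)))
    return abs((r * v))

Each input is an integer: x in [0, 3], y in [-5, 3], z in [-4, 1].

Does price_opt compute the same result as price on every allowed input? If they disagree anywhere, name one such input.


The two are interchangeable: statement counts differ; and local variable names differ, and every declared input agrees.
One worked example (x=3, y=1, z=1) — price: r := 2 | u := 2 | (min(y, r) == (x * z)): false | x := 8 | v := 0 | iter i=1: | v := -13 | iter i=2: | v := -25 | iter i=3: | v := -36 | result 72; price_opt: r := 2 | u := 2 | (min(y, r) == (x * z)): false | q := 8 | x := 8 | v := 0 | iter i=1: | v := -13 | iter i=2: | v := -25 | iter i=3: | v := -36 | result 72; agreement on 72.
An exhaustive pass over the 216 declared inputs shows identical outputs.
verdict: equivalent


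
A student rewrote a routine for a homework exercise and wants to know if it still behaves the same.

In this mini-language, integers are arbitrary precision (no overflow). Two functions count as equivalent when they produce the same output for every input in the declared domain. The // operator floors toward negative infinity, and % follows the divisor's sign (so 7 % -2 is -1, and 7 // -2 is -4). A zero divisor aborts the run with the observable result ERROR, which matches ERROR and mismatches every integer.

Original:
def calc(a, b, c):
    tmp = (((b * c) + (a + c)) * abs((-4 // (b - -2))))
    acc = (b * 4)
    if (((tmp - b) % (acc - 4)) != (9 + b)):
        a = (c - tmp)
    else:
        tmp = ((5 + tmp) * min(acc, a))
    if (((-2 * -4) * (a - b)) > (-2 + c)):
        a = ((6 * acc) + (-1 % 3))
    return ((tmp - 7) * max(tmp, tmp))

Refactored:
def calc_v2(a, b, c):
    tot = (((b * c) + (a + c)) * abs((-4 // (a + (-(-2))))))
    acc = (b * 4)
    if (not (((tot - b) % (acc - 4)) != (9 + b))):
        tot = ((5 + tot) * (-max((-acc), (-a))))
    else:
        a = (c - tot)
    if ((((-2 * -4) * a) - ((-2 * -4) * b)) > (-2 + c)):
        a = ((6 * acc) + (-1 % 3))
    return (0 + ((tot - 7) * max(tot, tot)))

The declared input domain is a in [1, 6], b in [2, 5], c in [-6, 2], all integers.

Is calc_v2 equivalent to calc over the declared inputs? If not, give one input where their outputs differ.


At a=1, b=2, c=-6: calc gives 408, calc_v2 gives 1394.
verdict: not equivalent; witness: a=1, b=2, c=-6


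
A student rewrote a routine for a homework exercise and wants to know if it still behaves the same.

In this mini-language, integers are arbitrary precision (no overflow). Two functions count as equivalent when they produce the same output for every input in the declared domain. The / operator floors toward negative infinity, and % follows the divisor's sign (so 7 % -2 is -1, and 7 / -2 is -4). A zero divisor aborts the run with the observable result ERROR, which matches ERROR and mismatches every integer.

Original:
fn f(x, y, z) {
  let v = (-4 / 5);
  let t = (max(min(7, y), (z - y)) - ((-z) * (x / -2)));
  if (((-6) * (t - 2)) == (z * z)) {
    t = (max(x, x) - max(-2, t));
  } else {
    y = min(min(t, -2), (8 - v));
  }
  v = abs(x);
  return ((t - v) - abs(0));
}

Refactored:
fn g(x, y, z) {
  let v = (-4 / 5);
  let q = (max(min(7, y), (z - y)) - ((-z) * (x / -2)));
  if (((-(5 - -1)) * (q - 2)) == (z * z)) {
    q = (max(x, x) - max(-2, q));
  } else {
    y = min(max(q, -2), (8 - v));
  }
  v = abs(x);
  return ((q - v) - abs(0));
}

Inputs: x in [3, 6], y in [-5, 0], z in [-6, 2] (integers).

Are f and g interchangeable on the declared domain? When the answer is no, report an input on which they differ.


Equivalent. The suspicious-looking change has no observable effect anywhere in the declared ranges.
Every one of the 216 inputs gives matching results.
Spot check at x=5, y=-3, z=-3 — f: v becomes -1; next t becomes 9; next (((-6) * (t - 2)) == (z * z)) evaluates to false; next y becomes -2; next v becomes 5; next final value 4. g: v becomes -1; next q becomes 9; next (((-(5 - -1)) * (q - 2)) == (z * z)) evaluates to false; next y becomes 9; next v becomes 5; next final value 4. Both give 4.
verdict: equivalent


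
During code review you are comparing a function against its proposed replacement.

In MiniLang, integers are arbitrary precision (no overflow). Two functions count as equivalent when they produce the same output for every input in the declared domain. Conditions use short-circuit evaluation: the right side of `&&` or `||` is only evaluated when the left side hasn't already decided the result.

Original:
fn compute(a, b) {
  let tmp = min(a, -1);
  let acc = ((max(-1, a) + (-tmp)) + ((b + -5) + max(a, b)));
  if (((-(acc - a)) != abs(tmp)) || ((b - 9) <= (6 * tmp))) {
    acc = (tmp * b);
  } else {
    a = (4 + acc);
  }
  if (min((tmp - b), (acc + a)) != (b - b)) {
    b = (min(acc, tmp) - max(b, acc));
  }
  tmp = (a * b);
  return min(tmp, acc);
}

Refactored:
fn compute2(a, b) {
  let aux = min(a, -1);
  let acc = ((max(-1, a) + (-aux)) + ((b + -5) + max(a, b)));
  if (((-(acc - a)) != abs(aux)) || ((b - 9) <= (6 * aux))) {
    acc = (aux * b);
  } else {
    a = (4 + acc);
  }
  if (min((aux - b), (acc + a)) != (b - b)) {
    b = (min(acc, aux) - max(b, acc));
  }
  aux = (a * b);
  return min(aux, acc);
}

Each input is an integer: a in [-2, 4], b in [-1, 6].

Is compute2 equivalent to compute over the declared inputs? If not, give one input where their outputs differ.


The two versions differ — the changes include local variable names differ.
Spot check at a=0, b=5 — compute: tmp becomes -1; next acc becomes 6; next (((-(acc - a)) != abs(tmp)) || ((b - 9) <= (6 * tmp))) evaluates to true; next acc becomes -5; next (min((tmp - b), (acc + a)) != (b - b)) evaluates to true; next b becomes -10; next tmp becomes 0; next final value -5. compute2: aux becomes -1; next acc becomes 6; next (((-(acc - a)) != abs(aux)) || ((b - 9) <= (6 * aux))) evaluates to true; next acc becomes -5; next (min((aux - b), (acc + a)) != (b - b)) evaluates to true; next b becomes -10; next aux becomes 0; next final value -5. Both give -5.
Checked all 56 inputs in the declared domain: the outputs agree on every one.
verdict: equivalent
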